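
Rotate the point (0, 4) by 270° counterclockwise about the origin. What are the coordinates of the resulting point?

Rotation matrix for 270°: [[cos 270°, -sin 270°], [sin 270°, cos 270°]] = [[0, 1], [-1, 0]]
[[0, 1], [-1, 0]] × [0, 4]ᵀ = [4, 0]ᵀ
Result: (4, 0)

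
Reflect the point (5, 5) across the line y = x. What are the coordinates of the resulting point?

Reflection across line y = x: (5, 5) → (5, 5)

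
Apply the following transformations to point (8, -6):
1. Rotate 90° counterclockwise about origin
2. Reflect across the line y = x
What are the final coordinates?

Step 1: Rotate 90° → (6, 8)
Step 2: Reflect across line y = x → (8, 6)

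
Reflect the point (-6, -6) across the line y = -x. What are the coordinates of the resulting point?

Reflection across line y = -x: (-6, -6) → (6, 6)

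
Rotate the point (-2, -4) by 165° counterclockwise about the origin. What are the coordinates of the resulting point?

Rotation matrix for 165°: [[cos 165°, -sin 165°], [sin 165°, cos 165°]] ≈ [[-0.965926, -0.258819], [0.258819, -0.965926]]
[[-0.965926, -0.258819], [0.258819, -0.965926]] × [-2, -4]ᵀ ≈ [2.9671, 3.3461]ᵀ
Result: (2.9671, 3.3461)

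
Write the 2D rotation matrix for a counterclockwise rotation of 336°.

Rotation matrix formula: [[cos θ, -sin θ], [sin θ, cos θ]]
For θ = 336°:
cos(336°) = 0.9135
sin(336°) = -0.4067
Result: [[0.9135, 0.4067], [-0.4067, 0.9135]]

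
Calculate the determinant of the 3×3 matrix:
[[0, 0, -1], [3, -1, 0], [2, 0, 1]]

Expansion along first row:
det = 0·det([[-1,0],[0,1]]) - 0·det([[3,0],[2,1]]) + -1·det([[3,-1],[2,0]])
    = 0·(-1·1 - 0·0) - 0·(3·1 - 0·2) + -1·(3·0 - -1·2)
    = 0·-1 - 0·3 + -1·2
    = 0 + 0 + -2 = -2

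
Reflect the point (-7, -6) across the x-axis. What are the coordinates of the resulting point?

Reflection across x-axis: (-7, -6) → (-7, 6)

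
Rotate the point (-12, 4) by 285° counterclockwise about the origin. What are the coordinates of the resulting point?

Rotation matrix for 285°: [[cos 285°, -sin 285°], [sin 285°, cos 285°]] ≈ [[0.258819, 0.965926], [-0.965926, 0.258819]]
[[0.258819, 0.965926], [-0.965926, 0.258819]] × [-12, 4]ᵀ ≈ [0.7579, 12.6264]ᵀ
Result: (0.7579, 12.6264)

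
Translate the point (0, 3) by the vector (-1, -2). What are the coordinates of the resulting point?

Translation by (-1, -2) (homogeneous matrix [[1, 0, -1], [0, 1, -2], [0, 0, 1]]):
x' = 0 + -1 = -1
y' = 3 + -2 = 1
Result: (-1, 1)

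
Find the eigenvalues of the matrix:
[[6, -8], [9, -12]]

Characteristic equation: det(A - λI) = 0
λ² - (trace)λ + (det) = 0
trace = 6 + -12 = -6, det = (6)(-12) - (-8)(9) = 0
λ² - (-6)λ + (0) = 0
λ = (-6 ± √((-6)² - 4·(0))) / 2 = (-6 ± √36) / 2
Solving: λ = -6, 0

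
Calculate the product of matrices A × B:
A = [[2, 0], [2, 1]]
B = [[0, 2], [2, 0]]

Matrix multiplication:
C[0][0] = 2×0 + 0×2 = 0
C[0][1] = 2×2 + 0×0 = 4
C[1][0] = 2×0 + 1×2 = 2
C[1][1] = 2×2 + 1×0 = 4
Result: [[0, 4], [2, 4]]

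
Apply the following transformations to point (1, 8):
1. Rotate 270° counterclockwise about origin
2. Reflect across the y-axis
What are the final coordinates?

Step 1: Rotate 270° → (8, -1)
Step 2: Reflect across y-axis → (-8, -1)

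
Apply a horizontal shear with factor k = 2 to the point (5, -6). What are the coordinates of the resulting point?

Shear matrix for horizontal shear with factor k = 2:
[[1, 2], [0, 1]]
Result: (5, -6) → (-7, -6)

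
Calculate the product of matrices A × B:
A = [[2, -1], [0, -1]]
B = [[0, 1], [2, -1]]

Matrix multiplication:
C[0][0] = 2×0 + -1×2 = -2
C[0][1] = 2×1 + -1×-1 = 3
C[1][0] = 0×0 + -1×2 = -2
C[1][1] = 0×1 + -1×-1 = 1
Result: [[-2, 3], [-2, 1]]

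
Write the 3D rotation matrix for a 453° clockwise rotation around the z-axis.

Rotation matrix for clockwise 453° around z-axis:
A clockwise rotation by 453° is a counterclockwise rotation by -453°.
cos(-453°) = -0.0523, sin(-453°) = -0.9986
Result: [[-0.0523, 0.9986, 0], [-0.9986, -0.0523, 0], [0, 0, 1]]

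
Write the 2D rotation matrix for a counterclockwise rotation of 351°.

Rotation matrix formula: [[cos θ, -sin θ], [sin θ, cos θ]]
For θ = 351°:
cos(351°) = 0.9877
sin(351°) = -0.1564
Result: [[0.9877, 0.1564], [-0.1564, 0.9877]]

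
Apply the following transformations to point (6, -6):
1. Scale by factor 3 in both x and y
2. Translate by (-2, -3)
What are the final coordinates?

Step 1: Scale (6, -6) by 3 → (18, -18)
Step 2: Translate by (-2, -3) → (16, -21)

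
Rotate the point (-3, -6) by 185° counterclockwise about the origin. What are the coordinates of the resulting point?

Rotation matrix for 185°: [[cos 185°, -sin 185°], [sin 185°, cos 185°]] ≈ [[-0.996195, 0.087156], [-0.087156, -0.996195]]
[[-0.996195, 0.087156], [-0.087156, -0.996195]] × [-3, -6]ᵀ ≈ [2.4656, 6.2386]ᵀ
Result: (2.4656, 6.2386)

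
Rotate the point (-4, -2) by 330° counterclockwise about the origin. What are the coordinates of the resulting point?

Rotation matrix for 330°: [[cos 330°, -sin 330°], [sin 330°, cos 330°]] ≈ [[0.866025, 0.500000], [-0.500000, 0.866025]]
[[0.866025, 0.500000], [-0.500000, 0.866025]] × [-4, -2]ᵀ ≈ [-4.4641, 0.2679]ᵀ
Result: (-4.4641, 0.2679)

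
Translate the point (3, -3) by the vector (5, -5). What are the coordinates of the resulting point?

Translation by (5, -5) (homogeneous matrix [[1, 0, 5], [0, 1, -5], [0, 0, 1]]):
x' = 3 + 5 = 8
y' = -3 + -5 = -8
Result: (8, -8)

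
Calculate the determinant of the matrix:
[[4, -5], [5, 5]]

For a 2×2 matrix [[a, b], [c, d]], det = ad - bc
det = (4)(5) - (-5)(5) = 20 - -25 = 45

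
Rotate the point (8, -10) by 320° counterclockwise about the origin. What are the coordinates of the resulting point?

Rotation matrix for 320°: [[cos 320°, -sin 320°], [sin 320°, cos 320°]] ≈ [[0.766044, 0.642788], [-0.642788, 0.766044]]
[[0.766044, 0.642788], [-0.642788, 0.766044]] × [8, -10]ᵀ ≈ [-0.2995, -12.8027]ᵀ
Result: (-0.2995, -12.8027)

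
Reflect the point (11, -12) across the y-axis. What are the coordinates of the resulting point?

Reflection across y-axis: (11, -12) → (-11, -12)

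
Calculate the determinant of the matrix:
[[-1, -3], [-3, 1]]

For a 2×2 matrix [[a, b], [c, d]], det = ad - bc
det = (-1)(1) - (-3)(-3) = -1 - 9 = -10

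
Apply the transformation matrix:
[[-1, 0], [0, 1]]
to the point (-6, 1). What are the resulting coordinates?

Matrix multiplication:
[[-1, 0], [0, 1]] × [-6, 1]ᵀ
= [(-1)(-6) + (0)(1), (0)(-6) + (1)(1)]ᵀ
= [6, 1]ᵀ
Result: (6, 1)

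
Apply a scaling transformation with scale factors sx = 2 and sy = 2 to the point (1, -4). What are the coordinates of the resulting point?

Scaling matrix:
[[2, 0], [0, 2]]
Result: (1 × 2, -4 × 2) = (2, -8)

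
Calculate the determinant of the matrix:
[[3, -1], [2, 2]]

For a 2×2 matrix [[a, b], [c, d]], det = ad - bc
det = (3)(2) - (-1)(2) = 6 - -2 = 8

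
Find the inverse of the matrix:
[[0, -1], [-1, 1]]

For [[a,b],[c,d]], inverse = (1/det)·[[d,-b],[-c,a]]
det = (0)(1) - (-1)(-1) = 0 - 1 = -1
Inverse = (1/-1)·[[1, 1], [1, 0]]
= [[-1, -1], [-1, 0]]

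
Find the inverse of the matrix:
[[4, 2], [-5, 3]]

For [[a,b],[c,d]], inverse = (1/det)·[[d,-b],[-c,a]]
det = (4)(3) - (2)(-5) = 12 - -10 = 22
Inverse = (1/22)·[[3, -2], [5, 4]]
= [[3/22, -1/11], [5/22, 2/11]]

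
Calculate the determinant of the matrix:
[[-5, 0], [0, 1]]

For a 2×2 matrix [[a, b], [c, d]], det = ad - bc
det = (-5)(1) - (0)(0) = -5 - 0 = -5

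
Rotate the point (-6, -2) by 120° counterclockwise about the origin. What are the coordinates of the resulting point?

Rotation matrix for 120°: [[cos 120°, -sin 120°], [sin 120°, cos 120°]] ≈ [[-0.500000, -0.866025], [0.866025, -0.500000]]
[[-0.500000, -0.866025], [0.866025, -0.500000]] × [-6, -2]ᵀ ≈ [4.7321, -4.1962]ᵀ
Result: (4.7321, -4.1962)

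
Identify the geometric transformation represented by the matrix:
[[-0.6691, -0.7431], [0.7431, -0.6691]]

This matrix represents: rotation by 132° counterclockwise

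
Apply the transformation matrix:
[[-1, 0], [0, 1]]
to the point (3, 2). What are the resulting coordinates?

Matrix multiplication:
[[-1, 0], [0, 1]] × [3, 2]ᵀ
= [(-1)(3) + (0)(2), (0)(3) + (1)(2)]ᵀ
= [-3, 2]ᵀ
Result: (-3, 2)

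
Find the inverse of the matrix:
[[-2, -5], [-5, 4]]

For [[a,b],[c,d]], inverse = (1/det)·[[d,-b],[-c,a]]
det = (-2)(4) - (-5)(-5) = -8 - 25 = -33
Inverse = (1/-33)·[[4, 5], [5, -2]]
= [[-4/33, -5/33], [-5/33, 2/33]]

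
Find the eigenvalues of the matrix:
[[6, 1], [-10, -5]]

Characteristic equation: det(A - λI) = 0
λ² - (trace)λ + (det) = 0
trace = 6 + -5 = 1, det = (6)(-5) - (1)(-10) = -20
λ² - (1)λ + (-20) = 0
λ = (1 ± √((1)² - 4·(-20))) / 2 = (1 ± √81) / 2
Solving: λ = -4, 5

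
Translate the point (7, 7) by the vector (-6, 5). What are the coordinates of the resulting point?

Translation by (-6, 5) (homogeneous matrix [[1, 0, -6], [0, 1, 5], [0, 0, 1]]):
x' = 7 + -6 = 1
y' = 7 + 5 = 12
Result: (1, 12)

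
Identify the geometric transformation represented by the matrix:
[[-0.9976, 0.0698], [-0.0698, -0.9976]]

This matrix represents: rotation by 184° counterclockwise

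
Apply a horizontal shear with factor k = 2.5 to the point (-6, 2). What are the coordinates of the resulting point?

Shear matrix for horizontal shear with factor k = 2.5:
[[1, 2.50], [0, 1]]
Result: (-6, 2) → (-1, 2)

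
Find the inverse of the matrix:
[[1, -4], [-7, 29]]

For [[a,b],[c,d]], inverse = (1/det)·[[d,-b],[-c,a]]
det = (1)(29) - (-4)(-7) = 29 - 28 = 1
Inverse = [[29, 4], [7, 1]]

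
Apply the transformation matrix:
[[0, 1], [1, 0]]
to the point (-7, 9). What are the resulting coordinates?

Matrix multiplication:
[[0, 1], [1, 0]] × [-7, 9]ᵀ
= [(0)(-7) + (1)(9), (1)(-7) + (0)(9)]ᵀ
= [9, -7]ᵀ
Result: (9, -7)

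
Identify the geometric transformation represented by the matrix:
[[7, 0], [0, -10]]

This matrix represents: non-uniform scaling by sx = 7, sy = -10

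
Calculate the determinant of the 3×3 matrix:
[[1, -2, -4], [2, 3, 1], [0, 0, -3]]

Expansion along first row:
det = 1·det([[3,1],[0,-3]]) - -2·det([[2,1],[0,-3]]) + -4·det([[2,3],[0,0]])
    = 1·(3·-3 - 1·0) - -2·(2·-3 - 1·0) + -4·(2·0 - 3·0)
    = 1·-9 - -2·-6 + -4·0
    = -9 + -12 + 0 = -21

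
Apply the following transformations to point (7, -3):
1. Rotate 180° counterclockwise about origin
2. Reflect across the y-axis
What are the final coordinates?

Step 1: Rotate 180° → (-7, 3)
Step 2: Reflect across y-axis → (7, 3)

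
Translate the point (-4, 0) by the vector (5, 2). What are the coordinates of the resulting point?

Translation by (5, 2) (homogeneous matrix [[1, 0, 5], [0, 1, 2], [0, 0, 1]]):
x' = -4 + 5 = 1
y' = 0 + 2 = 2
Result: (1, 2)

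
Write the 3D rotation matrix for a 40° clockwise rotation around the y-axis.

Rotation matrix for clockwise 40° around y-axis:
A clockwise rotation by 40° is a counterclockwise rotation by -40°.
cos(-40°) = 0.7660, sin(-40°) = -0.6428
Result: [[0.7660, 0, -0.6428], [0, 1, 0], [0.6428, 0, 0.7660]]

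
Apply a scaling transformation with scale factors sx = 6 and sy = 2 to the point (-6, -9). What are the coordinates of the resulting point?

Scaling matrix:
[[6, 0], [0, 2]]
Result: (-6 × 6, -9 × 2) = (-36, -18)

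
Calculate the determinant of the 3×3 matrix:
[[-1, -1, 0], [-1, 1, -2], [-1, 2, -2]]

Expansion along first row:
det = -1·det([[1,-2],[2,-2]]) - -1·det([[-1,-2],[-1,-2]]) + 0·det([[-1,1],[-1,2]])
    = -1·(1·-2 - -2·2) - -1·(-1·-2 - -2·-1) + 0·(-1·2 - 1·-1)
    = -1·2 - -1·0 + 0·-1
    = -2 + 0 + 0 = -2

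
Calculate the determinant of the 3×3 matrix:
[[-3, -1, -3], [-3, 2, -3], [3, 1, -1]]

Expansion along first row:
det = -3·det([[2,-3],[1,-1]]) - -1·det([[-3,-3],[3,-1]]) + -3·det([[-3,2],[3,1]])
    = -3·(2·-1 - -3·1) - -1·(-3·-1 - -3·3) + -3·(-3·1 - 2·3)
    = -3·1 - -1·12 + -3·-9
    = -3 + 12 + 27 = 36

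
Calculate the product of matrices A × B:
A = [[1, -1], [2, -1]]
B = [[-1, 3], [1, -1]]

Matrix multiplication:
C[0][0] = 1×-1 + -1×1 = -2
C[0][1] = 1×3 + -1×-1 = 4
C[1][0] = 2×-1 + -1×1 = -3
C[1][1] = 2×3 + -1×-1 = 7
Result: [[-2, 4], [-3, 7]]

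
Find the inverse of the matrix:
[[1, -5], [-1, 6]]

For [[a,b],[c,d]], inverse = (1/det)·[[d,-b],[-c,a]]
det = (1)(6) - (-5)(-1) = 6 - 5 = 1
Inverse = [[6, 5], [1, 1]]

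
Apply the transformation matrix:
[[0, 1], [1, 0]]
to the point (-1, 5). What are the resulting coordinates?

Matrix multiplication:
[[0, 1], [1, 0]] × [-1, 5]ᵀ
= [(0)(-1) + (1)(5), (1)(-1) + (0)(5)]ᵀ
= [5, -1]ᵀ
Result: (5, -1)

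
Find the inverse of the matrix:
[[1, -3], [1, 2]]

For [[a,b],[c,d]], inverse = (1/det)·[[d,-b],[-c,a]]
det = (1)(2) - (-3)(1) = 2 - -3 = 5
Inverse = (1/5)·[[2, 3], [-1, 1]]
= [[2/5, 3/5], [-1/5, 1/5]]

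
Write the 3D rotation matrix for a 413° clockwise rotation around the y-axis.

Rotation matrix for clockwise 413° around y-axis:
A clockwise rotation by 413° is a counterclockwise rotation by -413°.
cos(-413°) = 0.6018, sin(-413°) = -0.7986
Result: [[0.6018, 0, -0.7986], [0, 1, 0], [0.7986, 0, 0.6018]]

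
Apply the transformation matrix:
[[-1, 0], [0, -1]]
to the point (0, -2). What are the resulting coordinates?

Matrix multiplication:
[[-1, 0], [0, -1]] × [0, -2]ᵀ
= [(-1)(0) + (0)(-2), (0)(0) + (-1)(-2)]ᵀ
= [0, 2]ᵀ
Result: (0, 2)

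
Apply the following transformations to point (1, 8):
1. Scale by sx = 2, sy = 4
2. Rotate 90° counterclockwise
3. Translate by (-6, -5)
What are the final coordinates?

Step 1: Scale → (2, 32)
Step 2: Rotate 90° → (-32, 2)
Step 3: Translate → (-38, -3)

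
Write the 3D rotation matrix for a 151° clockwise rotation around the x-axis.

Rotation matrix for clockwise 151° around x-axis:
A clockwise rotation by 151° is a counterclockwise rotation by -151°.
cos(-151°) = -0.8746, sin(-151°) = -0.4848
Result: [[1, 0, 0], [0, -0.8746, 0.4848], [0, -0.4848, -0.8746]]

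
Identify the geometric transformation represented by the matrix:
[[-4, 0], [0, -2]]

This matrix represents: non-uniform scaling by sx = -4, sy = -2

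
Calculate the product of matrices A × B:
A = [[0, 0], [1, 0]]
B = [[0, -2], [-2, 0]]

Matrix multiplication:
C[0][0] = 0×0 + 0×-2 = 0
C[0][1] = 0×-2 + 0×0 = 0
C[1][0] = 1×0 + 0×-2 = 0
C[1][1] = 1×-2 + 0×0 = -2
Result: [[0, 0], [0, -2]]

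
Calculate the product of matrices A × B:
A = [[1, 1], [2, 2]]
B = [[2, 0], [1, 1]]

Matrix multiplication:
C[0][0] = 1×2 + 1×1 = 3
C[0][1] = 1×0 + 1×1 = 1
C[1][0] = 2×2 + 2×1 = 6
C[1][1] = 2×0 + 2×1 = 2
Result: [[3, 1], [6, 2]]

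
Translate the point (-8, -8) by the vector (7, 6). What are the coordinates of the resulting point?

Translation by (7, 6) (homogeneous matrix [[1, 0, 7], [0, 1, 6], [0, 0, 1]]):
x' = -8 + 7 = -1
y' = -8 + 6 = -2
Result: (-1, -2)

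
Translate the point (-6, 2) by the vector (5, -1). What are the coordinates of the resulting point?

Translation by (5, -1) (homogeneous matrix [[1, 0, 5], [0, 1, -1], [0, 0, 1]]):
x' = -6 + 5 = -1
y' = 2 + -1 = 1
Result: (-1, 1)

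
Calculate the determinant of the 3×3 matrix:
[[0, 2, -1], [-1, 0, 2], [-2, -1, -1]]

Expansion along first row:
det = 0·det([[0,2],[-1,-1]]) - 2·det([[-1,2],[-2,-1]]) + -1·det([[-1,0],[-2,-1]])
    = 0·(0·-1 - 2·-1) - 2·(-1·-1 - 2·-2) + -1·(-1·-1 - 0·-2)
    = 0·2 - 2·5 + -1·1
    = 0 + -10 + -1 = -11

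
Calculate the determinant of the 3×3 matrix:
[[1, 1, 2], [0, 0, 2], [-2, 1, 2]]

Expansion along first row:
det = 1·det([[0,2],[1,2]]) - 1·det([[0,2],[-2,2]]) + 2·det([[0,0],[-2,1]])
    = 1·(0·2 - 2·1) - 1·(0·2 - 2·-2) + 2·(0·1 - 0·-2)
    = 1·-2 - 1·4 + 2·0
    = -2 + -4 + 0 = -6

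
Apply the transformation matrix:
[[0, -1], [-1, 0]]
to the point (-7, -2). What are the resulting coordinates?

Matrix multiplication:
[[0, -1], [-1, 0]] × [-7, -2]ᵀ
= [(0)(-7) + (-1)(-2), (-1)(-7) + (0)(-2)]ᵀ
= [2, 7]ᵀ
Result: (2, 7)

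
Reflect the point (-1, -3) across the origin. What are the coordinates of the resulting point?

Reflection across origin: (-1, -3) → (1, 3)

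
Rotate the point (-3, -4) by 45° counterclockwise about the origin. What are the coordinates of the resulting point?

Rotation matrix for 45°: [[cos 45°, -sin 45°], [sin 45°, cos 45°]] ≈ [[0.707107, -0.707107], [0.707107, 0.707107]]
[[0.707107, -0.707107], [0.707107, 0.707107]] × [-3, -4]ᵀ ≈ [0.7071, -4.9497]ᵀ
Result: (0.7071, -4.9497)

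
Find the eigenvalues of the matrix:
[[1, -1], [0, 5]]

Characteristic equation: det(A - λI) = 0
λ² - (trace)λ + (det) = 0
trace = 1 + 5 = 6, det = (1)(5) - (-1)(0) = 5
λ² - (6)λ + (5) = 0
λ = (6 ± √((6)² - 4·(5))) / 2 = (6 ± √16) / 2
Solving: λ = 1, 5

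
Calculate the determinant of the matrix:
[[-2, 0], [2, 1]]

For a 2×2 matrix [[a, b], [c, d]], det = ad - bc
det = (-2)(1) - (0)(2) = -2 - 0 = -2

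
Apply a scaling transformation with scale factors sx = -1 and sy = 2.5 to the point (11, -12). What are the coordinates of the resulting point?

Scaling matrix:
[[-1, 0], [0, 2.50]]
Result: (11 × -1, -12 × 2.5) = (-11, -30)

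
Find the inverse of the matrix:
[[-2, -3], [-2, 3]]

For [[a,b],[c,d]], inverse = (1/det)·[[d,-b],[-c,a]]
det = (-2)(3) - (-3)(-2) = -6 - 6 = -12
Inverse = (1/-12)·[[3, 3], [2, -2]]
= [[-1/4, -1/4], [-1/6, 1/6]]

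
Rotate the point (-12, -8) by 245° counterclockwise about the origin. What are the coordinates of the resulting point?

Rotation matrix for 245°: [[cos 245°, -sin 245°], [sin 245°, cos 245°]] ≈ [[-0.422618, 0.906308], [-0.906308, -0.422618]]
[[-0.422618, 0.906308], [-0.906308, -0.422618]] × [-12, -8]ᵀ ≈ [-2.1790, 14.2566]ᵀ
Result: (-2.1790, 14.2566)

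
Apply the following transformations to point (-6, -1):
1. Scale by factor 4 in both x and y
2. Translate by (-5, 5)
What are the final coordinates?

Step 1: Scale (-6, -1) by 4 → (-24, -4)
Step 2: Translate by (-5, 5) → (-29, 1)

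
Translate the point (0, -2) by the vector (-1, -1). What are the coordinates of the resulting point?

Translation by (-1, -1) (homogeneous matrix [[1, 0, -1], [0, 1, -1], [0, 0, 1]]):
x' = 0 + -1 = -1
y' = -2 + -1 = -3
Result: (-1, -3)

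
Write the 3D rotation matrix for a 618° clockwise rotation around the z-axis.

Rotation matrix for clockwise 618° around z-axis:
A clockwise rotation by 618° is a counterclockwise rotation by -618°.
cos(-618°) = -0.2079, sin(-618°) = 0.9781
Result: [[-0.2079, -0.9781, 0], [0.9781, -0.2079, 0], [0, 0, 1]]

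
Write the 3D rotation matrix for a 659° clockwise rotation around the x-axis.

Rotation matrix for clockwise 659° around x-axis:
A clockwise rotation by 659° is a counterclockwise rotation by -659°.
cos(-659°) = 0.4848, sin(-659°) = 0.8746
Result: [[1, 0, 0], [0, 0.4848, -0.8746], [0, 0.8746, 0.4848]]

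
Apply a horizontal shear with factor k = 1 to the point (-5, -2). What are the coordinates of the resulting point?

Shear matrix for horizontal shear with factor k = 1:
[[1, 1], [0, 1]]
Result: (-5, -2) → (-7, -2)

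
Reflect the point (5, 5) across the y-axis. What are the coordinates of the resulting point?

Reflection across y-axis: (5, 5) → (-5, 5)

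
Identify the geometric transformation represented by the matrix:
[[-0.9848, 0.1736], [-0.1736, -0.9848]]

This matrix represents: rotation by 190° counterclockwise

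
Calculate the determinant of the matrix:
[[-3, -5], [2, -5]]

For a 2×2 matrix [[a, b], [c, d]], det = ad - bc
det = (-3)(-5) - (-5)(2) = 15 - -10 = 25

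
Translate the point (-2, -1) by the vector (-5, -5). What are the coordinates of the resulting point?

Translation by (-5, -5) (homogeneous matrix [[1, 0, -5], [0, 1, -5], [0, 0, 1]]):
x' = -2 + -5 = -7
y' = -1 + -5 = -6
Result: (-7, -6)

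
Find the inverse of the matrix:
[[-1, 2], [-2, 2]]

For [[a,b],[c,d]], inverse = (1/det)·[[d,-b],[-c,a]]
det = (-1)(2) - (2)(-2) = -2 - -4 = 2
Inverse = (1/2)·[[2, -2], [2, -1]]
= [[1, -1], [1, -1/2]]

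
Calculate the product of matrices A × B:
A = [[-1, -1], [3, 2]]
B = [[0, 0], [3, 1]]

Matrix multiplication:
C[0][0] = -1×0 + -1×3 = -3
C[0][1] = -1×0 + -1×1 = -1
C[1][0] = 3×0 + 2×3 = 6
C[1][1] = 3×0 + 2×1 = 2
Result: [[-3, -1], [6, 2]]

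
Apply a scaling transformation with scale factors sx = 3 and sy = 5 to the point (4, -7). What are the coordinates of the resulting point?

Scaling matrix:
[[3, 0], [0, 5]]
Result: (4 × 3, -7 × 5) = (12, -35)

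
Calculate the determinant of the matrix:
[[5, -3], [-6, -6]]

For a 2×2 matrix [[a, b], [c, d]], det = ad - bc
det = (5)(-6) - (-3)(-6) = -30 - 18 = -48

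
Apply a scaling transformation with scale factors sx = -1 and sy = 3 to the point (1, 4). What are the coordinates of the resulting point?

Scaling matrix:
[[-1, 0], [0, 3]]
Result: (1 × -1, 4 × 3) = (-1, 12)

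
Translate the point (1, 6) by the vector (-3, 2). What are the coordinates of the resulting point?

Translation by (-3, 2) (homogeneous matrix [[1, 0, -3], [0, 1, 2], [0, 0, 1]]):
x' = 1 + -3 = -2
y' = 6 + 2 = 8
Result: (-2, 8)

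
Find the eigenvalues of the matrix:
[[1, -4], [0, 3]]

Characteristic equation: det(A - λI) = 0
λ² - (trace)λ + (det) = 0
trace = 1 + 3 = 4, det = (1)(3) - (-4)(0) = 3
λ² - (4)λ + (3) = 0
λ = (4 ± √((4)² - 4·(3))) / 2 = (4 ± √4) / 2
Solving: λ = 1, 3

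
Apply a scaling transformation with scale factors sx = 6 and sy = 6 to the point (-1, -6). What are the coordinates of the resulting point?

Scaling matrix:
[[6, 0], [0, 6]]
Result: (-1 × 6, -6 × 6) = (-6, -36)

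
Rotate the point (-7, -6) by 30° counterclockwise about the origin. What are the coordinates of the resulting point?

Rotation matrix for 30°: [[cos 30°, -sin 30°], [sin 30°, cos 30°]] ≈ [[0.866025, -0.500000], [0.500000, 0.866025]]
[[0.866025, -0.500000], [0.500000, 0.866025]] × [-7, -6]ᵀ ≈ [-3.0622, -8.6962]ᵀ
Result: (-3.0622, -8.6962)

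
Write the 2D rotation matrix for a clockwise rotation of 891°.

Rotation matrix formula: [[cos θ, -sin θ], [sin θ, cos θ]]
A clockwise rotation by 891° is equivalent to a counterclockwise rotation by -891°.
For θ = -891°:
cos(-891°) = -0.9877
sin(-891°) = -0.1564
Result: [[-0.9877, 0.1564], [-0.1564, -0.9877]]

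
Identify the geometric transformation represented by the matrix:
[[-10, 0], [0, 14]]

This matrix represents: non-uniform scaling by sx = -10, sy = 14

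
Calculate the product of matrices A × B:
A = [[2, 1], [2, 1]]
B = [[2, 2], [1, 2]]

Matrix multiplication:
C[0][0] = 2×2 + 1×1 = 5
C[0][1] = 2×2 + 1×2 = 6
C[1][0] = 2×2 + 1×1 = 5
C[1][1] = 2×2 + 1×2 = 6
Result: [[5, 6], [5, 6]]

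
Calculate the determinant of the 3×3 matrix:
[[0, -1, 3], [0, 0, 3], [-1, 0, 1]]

Expansion along first row:
det = 0·det([[0,3],[0,1]]) - -1·det([[0,3],[-1,1]]) + 3·det([[0,0],[-1,0]])
    = 0·(0·1 - 3·0) - -1·(0·1 - 3·-1) + 3·(0·0 - 0·-1)
    = 0·0 - -1·3 + 3·0
    = 0 + 3 + 0 = 3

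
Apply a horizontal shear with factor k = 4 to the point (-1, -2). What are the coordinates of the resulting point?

Shear matrix for horizontal shear with factor k = 4:
[[1, 4], [0, 1]]
Result: (-1, -2) → (-9, -2)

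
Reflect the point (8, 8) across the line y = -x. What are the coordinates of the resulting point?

Reflection across line y = -x: (8, 8) → (-8, -8)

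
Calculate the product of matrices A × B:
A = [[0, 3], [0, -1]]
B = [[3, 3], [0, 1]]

Matrix multiplication:
C[0][0] = 0×3 + 3×0 = 0
C[0][1] = 0×3 + 3×1 = 3
C[1][0] = 0×3 + -1×0 = 0
C[1][1] = 0×3 + -1×1 = -1
Result: [[0, 3], [0, -1]]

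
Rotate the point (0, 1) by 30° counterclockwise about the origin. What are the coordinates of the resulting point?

Rotation matrix for 30°: [[cos 30°, -sin 30°], [sin 30°, cos 30°]] ≈ [[0.866025, -0.500000], [0.500000, 0.866025]]
[[0.866025, -0.500000], [0.500000, 0.866025]] × [0, 1]ᵀ ≈ [-0.5000, 0.8660]ᵀ
Result: (-0.5000, 0.8660)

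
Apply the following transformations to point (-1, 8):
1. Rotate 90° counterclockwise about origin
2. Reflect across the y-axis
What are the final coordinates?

Step 1: Rotate 90° → (-8, -1)
Step 2: Reflect across y-axis → (8, -1)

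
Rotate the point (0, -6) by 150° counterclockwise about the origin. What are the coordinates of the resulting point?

Rotation matrix for 150°: [[cos 150°, -sin 150°], [sin 150°, cos 150°]] ≈ [[-0.866025, -0.500000], [0.500000, -0.866025]]
[[-0.866025, -0.500000], [0.500000, -0.866025]] × [0, -6]ᵀ ≈ [3, 5.1962]ᵀ
Result: (3, 5.1962)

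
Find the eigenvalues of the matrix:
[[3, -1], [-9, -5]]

Characteristic equation: det(A - λI) = 0
λ² - (trace)λ + (det) = 0
trace = 3 + -5 = -2, det = (3)(-5) - (-1)(-9) = -24
λ² - (-2)λ + (-24) = 0
λ = (-2 ± √((-2)² - 4·(-24))) / 2 = (-2 ± √100) / 2
Solving: λ = -6, 4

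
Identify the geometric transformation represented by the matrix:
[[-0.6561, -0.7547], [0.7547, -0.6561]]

This matrix represents: rotation by 131° counterclockwise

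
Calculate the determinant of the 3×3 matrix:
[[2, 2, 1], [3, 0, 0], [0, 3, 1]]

Expansion along first row:
det = 2·det([[0,0],[3,1]]) - 2·det([[3,0],[0,1]]) + 1·det([[3,0],[0,3]])
    = 2·(0·1 - 0·3) - 2·(3·1 - 0·0) + 1·(3·3 - 0·0)
    = 2·0 - 2·3 + 1·9
    = 0 + -6 + 9 = 3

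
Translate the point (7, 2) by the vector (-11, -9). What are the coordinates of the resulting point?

Translation by (-11, -9) (homogeneous matrix [[1, 0, -11], [0, 1, -9], [0, 0, 1]]):
x' = 7 + -11 = -4
y' = 2 + -9 = -7
Result: (-4, -7)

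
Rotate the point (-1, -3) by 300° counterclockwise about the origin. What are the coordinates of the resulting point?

Rotation matrix for 300°: [[cos 300°, -sin 300°], [sin 300°, cos 300°]] ≈ [[0.500000, 0.866025], [-0.866025, 0.500000]]
[[0.500000, 0.866025], [-0.866025, 0.500000]] × [-1, -3]ᵀ ≈ [-3.0981, -0.6340]ᵀ
Result: (-3.0981, -0.6340)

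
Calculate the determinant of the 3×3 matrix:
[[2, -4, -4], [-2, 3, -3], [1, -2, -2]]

Expansion along first row:
det = 2·det([[3,-3],[-2,-2]]) - -4·det([[-2,-3],[1,-2]]) + -4·det([[-2,3],[1,-2]])
    = 2·(3·-2 - -3·-2) - -4·(-2·-2 - -3·1) + -4·(-2·-2 - 3·1)
    = 2·-12 - -4·7 + -4·1
    = -24 + 28 + -4 = 0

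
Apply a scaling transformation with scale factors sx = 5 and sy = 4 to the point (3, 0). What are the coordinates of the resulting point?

Scaling matrix:
[[5, 0], [0, 4]]
Result: (3 × 5, 0 × 4) = (15, 0)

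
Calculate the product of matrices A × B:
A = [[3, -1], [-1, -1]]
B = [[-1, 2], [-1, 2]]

Matrix multiplication:
C[0][0] = 3×-1 + -1×-1 = -2
C[0][1] = 3×2 + -1×2 = 4
C[1][0] = -1×-1 + -1×-1 = 2
C[1][1] = -1×2 + -1×2 = -4
Result: [[-2, 4], [2, -4]]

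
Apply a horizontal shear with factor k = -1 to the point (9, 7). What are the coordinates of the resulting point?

Shear matrix for horizontal shear with factor k = -1:
[[1, -1], [0, 1]]
Result: (9, 7) → (2, 7)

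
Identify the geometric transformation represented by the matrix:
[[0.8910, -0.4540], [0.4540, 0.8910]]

This matrix represents: rotation by 27° counterclockwise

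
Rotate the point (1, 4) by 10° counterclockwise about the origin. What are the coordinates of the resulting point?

Rotation matrix for 10°: [[cos 10°, -sin 10°], [sin 10°, cos 10°]] ≈ [[0.984808, -0.173648], [0.173648, 0.984808]]
[[0.984808, -0.173648], [0.173648, 0.984808]] × [1, 4]ᵀ ≈ [0.2902, 4.1129]ᵀ
Result: (0.2902, 4.1129)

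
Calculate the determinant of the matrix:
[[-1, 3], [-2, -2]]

For a 2×2 matrix [[a, b], [c, d]], det = ad - bc
det = (-1)(-2) - (3)(-2) = 2 - -6 = 8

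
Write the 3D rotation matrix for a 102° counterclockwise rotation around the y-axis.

Rotation matrix for counterclockwise 102° around y-axis:
cos(102°) = -0.2079, sin(102°) = 0.9781
Result: [[-0.2079, 0, 0.9781], [0, 1, 0], [-0.9781, 0, -0.2079]]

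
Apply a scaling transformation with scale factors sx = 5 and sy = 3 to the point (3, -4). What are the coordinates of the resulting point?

Scaling matrix:
[[5, 0], [0, 3]]
Result: (3 × 5, -4 × 3) = (15, -12)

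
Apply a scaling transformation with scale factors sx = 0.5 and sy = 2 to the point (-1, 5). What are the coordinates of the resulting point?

Scaling matrix:
[[0.50, 0], [0, 2]]
Result: (-1 × 0.5, 5 × 2) = (-0.5, 10)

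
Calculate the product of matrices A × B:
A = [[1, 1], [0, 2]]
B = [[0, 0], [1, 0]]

Matrix multiplication:
C[0][0] = 1×0 + 1×1 = 1
C[0][1] = 1×0 + 1×0 = 0
C[1][0] = 0×0 + 2×1 = 2
C[1][1] = 0×0 + 2×0 = 0
Result: [[1, 0], [2, 0]]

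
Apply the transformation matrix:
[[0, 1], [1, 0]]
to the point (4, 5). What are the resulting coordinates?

Matrix multiplication:
[[0, 1], [1, 0]] × [4, 5]ᵀ
= [(0)(4) + (1)(5), (1)(4) + (0)(5)]ᵀ
= [5, 4]ᵀ
Result: (5, 4)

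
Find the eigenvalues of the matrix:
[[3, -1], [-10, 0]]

Characteristic equation: det(A - λI) = 0
λ² - (trace)λ + (det) = 0
trace = 3 + 0 = 3, det = (3)(0) - (-1)(-10) = -10
λ² - (3)λ + (-10) = 0
λ = (3 ± √((3)² - 4·(-10))) / 2 = (3 ± √49) / 2
Solving: λ = -2, 5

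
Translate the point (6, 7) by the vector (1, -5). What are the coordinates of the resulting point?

Translation by (1, -5) (homogeneous matrix [[1, 0, 1], [0, 1, -5], [0, 0, 1]]):
x' = 6 + 1 = 7
y' = 7 + -5 = 2
Result: (7, 2)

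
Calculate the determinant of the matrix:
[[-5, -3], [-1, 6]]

For a 2×2 matrix [[a, b], [c, d]], det = ad - bc
det = (-5)(6) - (-3)(-1) = -30 - 3 = -33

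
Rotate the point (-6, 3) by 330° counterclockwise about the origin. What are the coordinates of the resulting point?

Rotation matrix for 330°: [[cos 330°, -sin 330°], [sin 330°, cos 330°]] ≈ [[0.866025, 0.500000], [-0.500000, 0.866025]]
[[0.866025, 0.500000], [-0.500000, 0.866025]] × [-6, 3]ᵀ ≈ [-3.6962, 5.5981]ᵀ
Result: (-3.6962, 5.5981)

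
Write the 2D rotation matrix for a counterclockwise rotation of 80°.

Rotation matrix formula: [[cos θ, -sin θ], [sin θ, cos θ]]
For θ = 80°:
cos(80°) = 0.1736
sin(80°) = 0.9848
Result: [[0.1736, -0.9848], [0.9848, 0.1736]]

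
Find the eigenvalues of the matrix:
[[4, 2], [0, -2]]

Characteristic equation: det(A - λI) = 0
λ² - (trace)λ + (det) = 0
trace = 4 + -2 = 2, det = (4)(-2) - (2)(0) = -8
λ² - (2)λ + (-8) = 0
λ = (2 ± √((2)² - 4·(-8))) / 2 = (2 ± √36) / 2
Solving: λ = -2, 4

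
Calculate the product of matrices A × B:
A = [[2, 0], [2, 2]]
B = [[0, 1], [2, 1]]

Matrix multiplication:
C[0][0] = 2×0 + 0×2 = 0
C[0][1] = 2×1 + 0×1 = 2
C[1][0] = 2×0 + 2×2 = 4
C[1][1] = 2×1 + 2×1 = 4
Result: [[0, 2], [4, 4]]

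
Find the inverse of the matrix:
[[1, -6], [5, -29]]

For [[a,b],[c,d]], inverse = (1/det)·[[d,-b],[-c,a]]
det = (1)(-29) - (-6)(5) = -29 - -30 = 1
Inverse = [[-29, 6], [-5, 1]]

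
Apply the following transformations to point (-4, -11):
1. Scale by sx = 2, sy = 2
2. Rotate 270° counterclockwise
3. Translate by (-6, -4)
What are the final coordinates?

Step 1: Scale → (-8, -22)
Step 2: Rotate 270° → (-22, 8)
Step 3: Translate → (-28, 4)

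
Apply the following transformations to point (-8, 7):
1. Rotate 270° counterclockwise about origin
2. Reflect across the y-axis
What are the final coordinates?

Step 1: Rotate 270° → (7, 8)
Step 2: Reflect across y-axis → (-7, 8)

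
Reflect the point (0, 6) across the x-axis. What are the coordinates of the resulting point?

Reflection across x-axis: (0, 6) → (0, -6)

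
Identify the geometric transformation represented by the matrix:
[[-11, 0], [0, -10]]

This matrix represents: non-uniform scaling by sx = -11, sy = -10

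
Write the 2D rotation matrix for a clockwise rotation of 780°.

Rotation matrix formula: [[cos θ, -sin θ], [sin θ, cos θ]]
A clockwise rotation by 780° is equivalent to a counterclockwise rotation by -780°.
For θ = -780°:
cos(-780°) = 1/2
sin(-780°) = -√3/2
Result: [[1/2, √3/2], [-√3/2, 1/2]]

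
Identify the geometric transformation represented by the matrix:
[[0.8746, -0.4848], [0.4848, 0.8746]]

This matrix represents: rotation by 29° counterclockwise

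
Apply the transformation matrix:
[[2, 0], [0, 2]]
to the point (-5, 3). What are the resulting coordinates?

Matrix multiplication:
[[2, 0], [0, 2]] × [-5, 3]ᵀ
= [(2)(-5) + (0)(3), (0)(-5) + (2)(3)]ᵀ
= [-10, 6]ᵀ
Result: (-10, 6)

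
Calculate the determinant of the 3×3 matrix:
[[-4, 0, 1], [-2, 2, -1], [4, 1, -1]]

Expansion along first row:
det = -4·det([[2,-1],[1,-1]]) - 0·det([[-2,-1],[4,-1]]) + 1·det([[-2,2],[4,1]])
    = -4·(2·-1 - -1·1) - 0·(-2·-1 - -1·4) + 1·(-2·1 - 2·4)
    = -4·-1 - 0·6 + 1·-10
    = 4 + 0 + -10 = -6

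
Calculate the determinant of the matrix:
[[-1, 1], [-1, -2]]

For a 2×2 matrix [[a, b], [c, d]], det = ad - bc
det = (-1)(-2) - (1)(-1) = 2 - -1 = 3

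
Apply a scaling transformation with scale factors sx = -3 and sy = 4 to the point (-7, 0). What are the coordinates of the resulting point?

Scaling matrix:
[[-3, 0], [0, 4]]
Result: (-7 × -3, 0 × 4) = (21, 0)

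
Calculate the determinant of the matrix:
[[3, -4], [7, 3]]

For a 2×2 matrix [[a, b], [c, d]], det = ad - bc
det = (3)(3) - (-4)(7) = 9 - -28 = 37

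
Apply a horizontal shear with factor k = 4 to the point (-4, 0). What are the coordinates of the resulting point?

Shear matrix for horizontal shear with factor k = 4:
[[1, 4], [0, 1]]
Result: (-4, 0) → (-4, 0)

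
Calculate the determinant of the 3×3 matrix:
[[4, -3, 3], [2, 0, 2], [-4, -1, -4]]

Expansion along first row:
det = 4·det([[0,2],[-1,-4]]) - -3·det([[2,2],[-4,-4]]) + 3·det([[2,0],[-4,-1]])
    = 4·(0·-4 - 2·-1) - -3·(2·-4 - 2·-4) + 3·(2·-1 - 0·-4)
    = 4·2 - -3·0 + 3·-2
    = 8 + 0 + -6 = 2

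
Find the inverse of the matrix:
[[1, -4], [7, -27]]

For [[a,b],[c,d]], inverse = (1/det)·[[d,-b],[-c,a]]
det = (1)(-27) - (-4)(7) = -27 - -28 = 1
Inverse = [[-27, 4], [-7, 1]]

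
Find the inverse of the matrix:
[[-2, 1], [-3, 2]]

For [[a,b],[c,d]], inverse = (1/det)·[[d,-b],[-c,a]]
det = (-2)(2) - (1)(-3) = -4 - -3 = -1
Inverse = (1/-1)·[[2, -1], [3, -2]]
= [[-2, 1], [-3, 2]]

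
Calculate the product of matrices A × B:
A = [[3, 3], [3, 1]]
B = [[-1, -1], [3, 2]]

Matrix multiplication:
C[0][0] = 3×-1 + 3×3 = 6
C[0][1] = 3×-1 + 3×2 = 3
C[1][0] = 3×-1 + 1×3 = 0
C[1][1] = 3×-1 + 1×2 = -1
Result: [[6, 3], [0, -1]]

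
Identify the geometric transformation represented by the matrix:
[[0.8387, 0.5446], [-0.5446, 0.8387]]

This matrix represents: rotation by 327° counterclockwise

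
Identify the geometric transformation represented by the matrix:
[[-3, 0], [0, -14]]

This matrix represents: non-uniform scaling by sx = -3, sy = -14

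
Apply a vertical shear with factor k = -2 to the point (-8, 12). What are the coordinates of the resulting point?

Shear matrix for vertical shear with factor k = -2:
[[1, 0], [-2, 1]]
Result: (-8, 12) → (-8, 28)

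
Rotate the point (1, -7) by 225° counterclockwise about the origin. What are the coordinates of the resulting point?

Rotation matrix for 225°: [[cos 225°, -sin 225°], [sin 225°, cos 225°]] ≈ [[-0.707107, 0.707107], [-0.707107, -0.707107]]
[[-0.707107, 0.707107], [-0.707107, -0.707107]] × [1, -7]ᵀ ≈ [-5.6569, 4.2426]ᵀ
Result: (-5.6569, 4.2426)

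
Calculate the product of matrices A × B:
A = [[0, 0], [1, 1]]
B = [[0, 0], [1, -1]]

Matrix multiplication:
C[0][0] = 0×0 + 0×1 = 0
C[0][1] = 0×0 + 0×-1 = 0
C[1][0] = 1×0 + 1×1 = 1
C[1][1] = 1×0 + 1×-1 = -1
Result: [[0, 0], [1, -1]]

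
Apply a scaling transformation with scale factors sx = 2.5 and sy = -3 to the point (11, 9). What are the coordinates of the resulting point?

Scaling matrix:
[[2.50, 0], [0, -3]]
Result: (11 × 2.5, 9 × -3) = (27.5, -27)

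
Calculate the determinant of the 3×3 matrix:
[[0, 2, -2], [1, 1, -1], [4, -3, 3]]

Expansion along first row:
det = 0·det([[1,-1],[-3,3]]) - 2·det([[1,-1],[4,3]]) + -2·det([[1,1],[4,-3]])
    = 0·(1·3 - -1·-3) - 2·(1·3 - -1·4) + -2·(1·-3 - 1·4)
    = 0·0 - 2·7 + -2·-7
    = 0 + -14 + 14 = 0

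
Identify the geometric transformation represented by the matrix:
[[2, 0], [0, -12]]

This matrix represents: non-uniform scaling by sx = 2, sy = -12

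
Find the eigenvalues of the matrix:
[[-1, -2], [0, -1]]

Characteristic equation: det(A - λI) = 0
λ² - (trace)λ + (det) = 0
trace = -1 + -1 = -2, det = (-1)(-1) - (-2)(0) = 1
λ² - (-2)λ + (1) = 0
λ = (-2 ± √((-2)² - 4·(1))) / 2 = (-2 ± √0) / 2
Solving: λ = -1, -1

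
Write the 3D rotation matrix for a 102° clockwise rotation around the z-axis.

Rotation matrix for clockwise 102° around z-axis:
A clockwise rotation by 102° is a counterclockwise rotation by -102°.
cos(-102°) = -0.2079, sin(-102°) = -0.9781
Result: [[-0.2079, 0.9781, 0], [-0.9781, -0.2079, 0], [0, 0, 1]]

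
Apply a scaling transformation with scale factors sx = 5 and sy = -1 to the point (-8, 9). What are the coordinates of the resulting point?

Scaling matrix:
[[5, 0], [0, -1]]
Result: (-8 × 5, 9 × -1) = (-40, -9)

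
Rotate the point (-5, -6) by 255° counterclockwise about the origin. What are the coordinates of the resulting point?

Rotation matrix for 255°: [[cos 255°, -sin 255°], [sin 255°, cos 255°]] ≈ [[-0.258819, 0.965926], [-0.965926, -0.258819]]
[[-0.258819, 0.965926], [-0.965926, -0.258819]] × [-5, -6]ᵀ ≈ [-4.5015, 6.3825]ᵀ
Result: (-4.5015, 6.3825)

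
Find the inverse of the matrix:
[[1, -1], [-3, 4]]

For [[a,b],[c,d]], inverse = (1/det)·[[d,-b],[-c,a]]
det = (1)(4) - (-1)(-3) = 4 - 3 = 1
Inverse = [[4, 1], [3, 1]]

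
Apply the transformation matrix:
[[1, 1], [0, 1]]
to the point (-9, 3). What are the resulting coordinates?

Matrix multiplication:
[[1, 1], [0, 1]] × [-9, 3]ᵀ
= [(1)(-9) + (1)(3), (0)(-9) + (1)(3)]ᵀ
= [-6, 3]ᵀ
Result: (-6, 3)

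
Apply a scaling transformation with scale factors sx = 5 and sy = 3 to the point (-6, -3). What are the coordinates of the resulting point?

Scaling matrix:
[[5, 0], [0, 3]]
Result: (-6 × 5, -3 × 3) = (-30, -9)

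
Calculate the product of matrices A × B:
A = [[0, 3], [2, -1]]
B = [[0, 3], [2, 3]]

Matrix multiplication:
C[0][0] = 0×0 + 3×2 = 6
C[0][1] = 0×3 + 3×3 = 9
C[1][0] = 2×0 + -1×2 = -2
C[1][1] = 2×3 + -1×3 = 3
Result: [[6, 9], [-2, 3]]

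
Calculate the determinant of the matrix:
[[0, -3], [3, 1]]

For a 2×2 matrix [[a, b], [c, d]], det = ad - bc
det = (0)(1) - (-3)(3) = 0 - -9 = 9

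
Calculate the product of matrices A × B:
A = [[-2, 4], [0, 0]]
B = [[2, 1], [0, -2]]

Matrix multiplication:
C[0][0] = -2×2 + 4×0 = -4
C[0][1] = -2×1 + 4×-2 = -10
C[1][0] = 0×2 + 0×0 = 0
C[1][1] = 0×1 + 0×-2 = 0
Result: [[-4, -10], [0, 0]]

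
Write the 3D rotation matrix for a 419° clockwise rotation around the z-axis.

Rotation matrix for clockwise 419° around z-axis:
A clockwise rotation by 419° is a counterclockwise rotation by -419°.
cos(-419°) = 0.5150, sin(-419°) = -0.8572
Result: [[0.5150, 0.8572, 0], [-0.8572, 0.5150, 0], [0, 0, 1]]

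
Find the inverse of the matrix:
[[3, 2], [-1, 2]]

For [[a,b],[c,d]], inverse = (1/det)·[[d,-b],[-c,a]]
det = (3)(2) - (2)(-1) = 6 - -2 = 8
Inverse = (1/8)·[[2, -2], [1, 3]]
= [[1/4, -1/4], [1/8, 3/8]]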